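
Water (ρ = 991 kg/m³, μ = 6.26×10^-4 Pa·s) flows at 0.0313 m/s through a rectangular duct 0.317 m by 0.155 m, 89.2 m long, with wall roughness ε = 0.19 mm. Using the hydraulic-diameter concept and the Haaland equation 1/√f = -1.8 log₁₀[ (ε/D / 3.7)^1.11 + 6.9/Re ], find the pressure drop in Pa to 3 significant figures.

ΔP ≈ 6.62 Pa

Hydraulic diameter D_h = 4A/P = 4·(0.317·0.155)/(2·(0.317+0.155)) = 0.1965/0.944 = 0.2082 m.
Re = ρVD_h/μ = 991·0.0313·0.2082/0.000626 = 1.032e+04.
ε/D_h = 0.00019/0.2082 = 0.000913; Haaland gives 1/√f = -1.8 log₁₀[9.89e-05+0.000669] = 5.607, so f = 0.03181.
ΔP = f(L/D_h)(ρV²/2) = 0.03181·89.2/0.2082·0.4854 = 6.616 Pa.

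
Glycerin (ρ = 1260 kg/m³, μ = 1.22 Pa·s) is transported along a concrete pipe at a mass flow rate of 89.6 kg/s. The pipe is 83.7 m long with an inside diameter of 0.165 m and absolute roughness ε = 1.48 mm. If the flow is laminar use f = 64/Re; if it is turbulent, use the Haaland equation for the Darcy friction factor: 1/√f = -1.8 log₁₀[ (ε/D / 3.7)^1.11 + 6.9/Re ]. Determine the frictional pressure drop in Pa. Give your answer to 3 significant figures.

ΔP ≈ 399000 Pa

A = πD²/4 = π(0.165)²/4 = 0.02138 m²; mean velocity V = ṁ/(ρA) = 89.6/(1260 · 0.02138) = 3.326 m/s.
Reynolds number Re = ρVD/μ = 1260 · 3.326 · 0.165 / 1.22 = 566.7.
Re < 2300 → laminar flow, so f = 64/Re = 64/566.7 = 0.1129 (the turbulent correlation is not needed).
Darcy-Weisbach: ΔP = f(L/D)(ρV²/2) = 0.1129·(83.7/0.165)·(1260·3.326²/2) = 0.1129·507.3·6968 = 3.992e+05 Pa.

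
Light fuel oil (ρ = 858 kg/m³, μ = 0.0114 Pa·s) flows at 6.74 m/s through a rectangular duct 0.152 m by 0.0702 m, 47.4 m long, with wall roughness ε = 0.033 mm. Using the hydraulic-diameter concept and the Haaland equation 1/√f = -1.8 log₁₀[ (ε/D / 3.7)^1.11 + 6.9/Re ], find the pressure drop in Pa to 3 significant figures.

ΔP ≈ 210000 Pa

Hydraulic diameter D_h = 4A/P = 4·(0.152·0.0702)/(2·(0.152+0.0702)) = 0.04268/0.4444 = 0.09604 m.
Re = ρVD_h/μ = 858·6.74·0.09604/0.0114 = 4.872e+04.
ε/D_h = 3.3e-05/0.09604 = 0.000344; Haaland gives 1/√f = -1.8 log₁₀[3.34e-05+0.000142] = 6.762, so f = 0.02187.
ΔP = f(L/D_h)(ρV²/2) = 0.02187·47.4/0.09604·1.949e+04 = 2.103e+05 Pa.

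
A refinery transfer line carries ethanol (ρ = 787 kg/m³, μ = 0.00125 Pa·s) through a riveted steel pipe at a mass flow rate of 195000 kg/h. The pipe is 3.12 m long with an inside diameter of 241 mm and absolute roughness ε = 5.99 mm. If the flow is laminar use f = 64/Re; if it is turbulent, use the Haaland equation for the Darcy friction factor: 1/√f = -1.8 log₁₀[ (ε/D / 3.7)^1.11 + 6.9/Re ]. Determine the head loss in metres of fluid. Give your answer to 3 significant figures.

h_f ≈ 0.0799 m

ṁ = 195000 kg/h = 195000/3600 = 54.17 kg/s.
A = πD²/4 = π(0.241)²/4 = 0.04562 m²; mean velocity V = ṁ/(ρA) = 54.17/(787 · 0.04562) = 1.509 m/s.
Reynolds number Re = ρVD/μ = 787 · 1.509 · 0.241 / 0.00125 = 2.289e+05.
Re > 4000 → turbulent. Relative roughness ε/D = 0.00599/0.241 = 0.0249. Haaland: 1/√f = -1.8 log₁₀[(0.0249/3.7)^1.11 + 6.9/2.289e+05] = -1.8 log₁₀[0.00387 + 3.01e-05] = 4.335, so f = 0.05321.
Darcy-Weisbach: ΔP = f(L/D)(ρV²/2) = 0.05321·(3.12/0.241)·(787·1.509²/2) = 0.05321·12.95·895.8 = 617.1 Pa.
Head loss h_f = ΔP/(ρg) = 617.1/(787·9.81) = 0.0799 m.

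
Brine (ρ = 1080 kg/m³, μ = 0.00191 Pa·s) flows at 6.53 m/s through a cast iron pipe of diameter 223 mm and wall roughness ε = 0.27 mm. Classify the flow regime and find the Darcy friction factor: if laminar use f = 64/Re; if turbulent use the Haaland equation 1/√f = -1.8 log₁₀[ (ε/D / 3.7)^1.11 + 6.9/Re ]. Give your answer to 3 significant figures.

f ≈ 0.0209

Re = ρVD/μ = 1080·6.53·0.223/0.00191 = 8.234e+05.
Re > 4000 → turbulent. ε/D = 0.00027/0.223 = 0.00121; Haaland: 1/√f = -1.8 log₁₀[0.000135 + 8.38e-06] = 6.916, so f = 0.0209.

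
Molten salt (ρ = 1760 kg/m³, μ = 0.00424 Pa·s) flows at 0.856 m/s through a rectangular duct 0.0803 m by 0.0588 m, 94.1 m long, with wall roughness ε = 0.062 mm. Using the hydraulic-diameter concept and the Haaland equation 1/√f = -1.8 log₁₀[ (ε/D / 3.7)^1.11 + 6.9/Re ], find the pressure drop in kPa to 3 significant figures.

Hydraulic diameter D_h = 4A/P = 4·(0.0803·0.0588)/(2·(0.0803+0.0588)) = 0.01889/0.2782 = 0.06789 m.
Re = ρVD_h/μ = 1760·0.856·0.06789/0.00424 = 2.412e+04.
ε/D_h = 6.2e-05/0.06789 = 0.000913; Haaland gives 1/√f = -1.8 log₁₀[9.9e-05+0.000286] = 6.146, so f = 0.02647.
ΔP = f(L/D_h)(ρV²/2) = 0.02647·94.1/0.06789·644.8 = 2.366e+04 Pa.
ΔP = 23.7 kPa.

ΔP ≈ 23.7 kPa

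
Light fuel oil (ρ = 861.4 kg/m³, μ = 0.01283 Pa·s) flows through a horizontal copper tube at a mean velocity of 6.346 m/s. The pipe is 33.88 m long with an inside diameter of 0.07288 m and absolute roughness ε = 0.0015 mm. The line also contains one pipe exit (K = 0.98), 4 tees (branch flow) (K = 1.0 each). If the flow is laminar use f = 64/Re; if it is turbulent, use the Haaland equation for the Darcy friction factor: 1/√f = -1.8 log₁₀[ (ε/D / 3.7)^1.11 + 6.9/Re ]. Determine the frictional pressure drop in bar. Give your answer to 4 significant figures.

Reynolds number Re = ρVD/μ = 861.4 · 6.346 · 0.07288 / 0.0128 = 3.105e+04.
Re > 4000 → turbulent. Relative roughness ε/D = 1.5e-06/0.07288 = 2.06e-05. Haaland: 1/√f = -1.8 log₁₀[(2.06e-05/3.7)^1.11 + 6.9/3.105e+04] = -1.8 log₁₀[1.47e-06 + 0.000222] = 6.571, so f = 0.02316.
Total minor-loss coefficient ΣK = 1·0.98 + 4·1 = 4.98.
ΔP = [f·L/D + ΣK]·(ρV²/2) = [0.02316·33.88/0.07288 + 4.98]·(861.4·6.346²/2) = [10.77 + 4.98]·1.735e+04 = 2.731e+05 Pa.
ΔP = 2.731e+05 Pa = 2.731 bar.

ΔP ≈ 2.731 bar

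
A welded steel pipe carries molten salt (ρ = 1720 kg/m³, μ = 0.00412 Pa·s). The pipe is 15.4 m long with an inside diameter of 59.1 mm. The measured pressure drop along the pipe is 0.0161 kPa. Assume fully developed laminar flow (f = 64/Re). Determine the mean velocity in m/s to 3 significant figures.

For laminar flow, f = 64/Re with Re = ρVD/μ, so Darcy-Weisbach reduces to ΔP = 32μLV/D². Solving for V: V = ΔP·D²/(32μL) = 16.1·(0.0591)²/(32·0.00412·15.4) = 0.0277 m/s.
Check: Re = ρVD/μ = 1720·0.0277·0.0591/0.00412 = 683.4 < 2300, so the laminar assumption holds.

V ≈ 0.0277 m/s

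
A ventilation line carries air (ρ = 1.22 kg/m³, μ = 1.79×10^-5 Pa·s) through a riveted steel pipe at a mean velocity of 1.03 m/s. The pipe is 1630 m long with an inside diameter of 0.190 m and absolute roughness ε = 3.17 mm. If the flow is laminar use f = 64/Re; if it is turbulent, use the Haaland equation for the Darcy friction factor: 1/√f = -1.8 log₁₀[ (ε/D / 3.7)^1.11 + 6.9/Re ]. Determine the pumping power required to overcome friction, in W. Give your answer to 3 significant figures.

Reynolds number Re = ρVD/μ = 1.22 · 1.03 · 0.19 / 1.79e-05 = 1.334e+04.
Re > 4000 → turbulent. Relative roughness ε/D = 0.00317/0.19 = 0.0167. Haaland: 1/√f = -1.8 log₁₀[(0.0167/3.7)^1.11 + 6.9/1.334e+04] = -1.8 log₁₀[0.00249 + 0.000517] = 4.539, so f = 0.04853.
Darcy-Weisbach: ΔP = f(L/D)(ρV²/2) = 0.04853·(1630/0.19)·(1.22·1.03²/2) = 0.04853·8579·0.6471 = 269.4 Pa.
Q = V·A = 1.03·0.02835 = 0.0292 m³/s.
Pumping power P = QΔP = 0.0292·269.4 = 7.868 W = 7.87 W.

P ≈ 7.87 W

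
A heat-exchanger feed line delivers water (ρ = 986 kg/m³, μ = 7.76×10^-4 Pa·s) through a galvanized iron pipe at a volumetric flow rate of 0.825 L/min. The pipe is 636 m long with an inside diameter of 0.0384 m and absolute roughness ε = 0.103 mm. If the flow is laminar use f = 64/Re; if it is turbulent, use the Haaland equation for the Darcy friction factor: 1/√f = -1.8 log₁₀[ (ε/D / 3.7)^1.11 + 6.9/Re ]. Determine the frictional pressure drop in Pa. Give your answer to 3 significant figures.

ΔP ≈ 127 Pa

Q = 0.825 L/min = 0.825/60000 = 1.375e-05 m³/s.
Cross-sectional area A = πD²/4 = π(0.0384)²/4 = 0.001158 m²; mean velocity V = Q/A = 1.375e-05/0.001158 = 0.01187 m/s.
Reynolds number Re = ρVD/μ = 986 · 0.01187 · 0.0384 / 0.000776 = 579.3.
Re < 2300 → laminar flow, so f = 64/Re = 64/579.3 = 0.1105 (the turbulent correlation is not needed).
Darcy-Weisbach: ΔP = f(L/D)(ρV²/2) = 0.1105·(636/0.0384)·(986·0.01187²/2) = 0.1105·1.656e+04·0.06949 = 127.2 Pa.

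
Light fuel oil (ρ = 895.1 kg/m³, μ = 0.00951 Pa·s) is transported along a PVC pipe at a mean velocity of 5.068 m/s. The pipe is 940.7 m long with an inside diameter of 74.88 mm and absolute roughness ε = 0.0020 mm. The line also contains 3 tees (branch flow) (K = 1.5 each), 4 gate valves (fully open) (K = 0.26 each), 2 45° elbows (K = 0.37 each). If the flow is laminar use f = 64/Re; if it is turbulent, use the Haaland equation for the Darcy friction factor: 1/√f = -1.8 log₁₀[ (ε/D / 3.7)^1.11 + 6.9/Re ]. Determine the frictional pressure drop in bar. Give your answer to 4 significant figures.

ΔP ≈ 33.11 bar

Reynolds number Re = ρVD/μ = 895.1 · 5.068 · 0.07488 / 0.00951 = 3.572e+04.
Re > 4000 → turbulent. Relative roughness ε/D = 2e-06/0.07488 = 2.67e-05. Haaland: 1/√f = -1.8 log₁₀[(2.67e-05/3.7)^1.11 + 6.9/3.572e+04] = -1.8 log₁₀[1.96e-06 + 0.000193] = 6.677, so f = 0.02243.
Total minor-loss coefficient ΣK = 3·1.5 + 4·0.26 + 2·0.37 = 6.28.
ΔP = [f·L/D + ΣK]·(ρV²/2) = [0.02243·940.7/0.07488 + 6.28]·(895.1·5.068²/2) = [281.8 + 6.28]·1.15e+04 = 3.311e+06 Pa.
ΔP = 3.311e+06 Pa = 33.11 bar.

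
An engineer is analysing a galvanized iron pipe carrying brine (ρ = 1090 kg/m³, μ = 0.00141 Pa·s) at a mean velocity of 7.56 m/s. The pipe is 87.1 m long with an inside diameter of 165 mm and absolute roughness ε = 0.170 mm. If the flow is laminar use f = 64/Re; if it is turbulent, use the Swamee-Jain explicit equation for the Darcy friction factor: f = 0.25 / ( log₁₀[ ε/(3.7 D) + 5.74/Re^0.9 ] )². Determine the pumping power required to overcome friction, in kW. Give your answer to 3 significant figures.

Reynolds number Re = ρVD/μ = 1090 · 7.56 · 0.165 / 0.00141 = 9.643e+05.
Re > 4000 → turbulent. Relative roughness ε/D = 0.00017/0.165 = 0.00103. Swamee-Jain: f = 0.25/(log₁₀[0.00103/3.7 + 5.74/9.643e+05^0.9])² = 0.25/(log₁₀[0.000278 + 2.36e-05])² = 0.25/(-3.52)² = 0.02018.
Darcy-Weisbach: ΔP = f(L/D)(ρV²/2) = 0.02018·(87.1/0.165)·(1090·7.56²/2) = 0.02018·527.9·3.115e+04 = 3.318e+05 Pa.
Q = V·A = 7.56·0.02138 = 0.1617 m³/s.
Pumping power P = QΔP = 0.1617·3.318e+05 = 53630 W = 53.6 kW.

P ≈ 53.6 kW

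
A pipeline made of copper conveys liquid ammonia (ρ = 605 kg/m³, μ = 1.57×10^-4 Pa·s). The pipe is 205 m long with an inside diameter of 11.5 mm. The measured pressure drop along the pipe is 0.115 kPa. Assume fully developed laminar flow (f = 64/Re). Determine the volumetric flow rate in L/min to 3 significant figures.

Q ≈ 0.0920 L/min

For laminar flow, f = 64/Re with Re = ρVD/μ, so Darcy-Weisbach reduces to ΔP = 32μLV/D². Solving for V: V = ΔP·D²/(32μL) = 115·(0.0115)²/(32·0.000157·205) = 0.01477 m/s.
Check: Re = ρVD/μ = 605·0.01477·0.0115/0.000157 = 654.4 < 2300, so the laminar assumption holds.
Q = V·A = 0.01477·(π/4·0.0115²) = 1.534e-06 m³/s = 0.0920 L/min.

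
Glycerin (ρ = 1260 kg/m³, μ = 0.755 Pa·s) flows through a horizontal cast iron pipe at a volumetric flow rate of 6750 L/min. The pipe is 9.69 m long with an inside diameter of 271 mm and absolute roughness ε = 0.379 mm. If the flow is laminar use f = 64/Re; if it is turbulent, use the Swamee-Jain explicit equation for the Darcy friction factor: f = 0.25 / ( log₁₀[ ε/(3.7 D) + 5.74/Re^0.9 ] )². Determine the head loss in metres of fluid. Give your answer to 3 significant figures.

h_f ≈ 0.503 m

Q = 6750 L/min = 6750/60000 = 0.1125 m³/s.
Cross-sectional area A = πD²/4 = π(0.271)²/4 = 0.05768 m²; mean velocity V = Q/A = 0.1125/0.05768 = 1.95 m/s.
Reynolds number Re = ρVD/μ = 1260 · 1.95 · 0.271 / 0.755 = 882.1.
Re < 2300 → laminar flow, so f = 64/Re = 64/882.1 = 0.07255 (the turbulent correlation is not needed).
Darcy-Weisbach: ΔP = f(L/D)(ρV²/2) = 0.07255·(9.69/0.271)·(1260·1.95²/2) = 0.07255·35.76·2397 = 6217 Pa.
Head loss h_f = ΔP/(ρg) = 6217/(1260·9.81) = 0.503 m.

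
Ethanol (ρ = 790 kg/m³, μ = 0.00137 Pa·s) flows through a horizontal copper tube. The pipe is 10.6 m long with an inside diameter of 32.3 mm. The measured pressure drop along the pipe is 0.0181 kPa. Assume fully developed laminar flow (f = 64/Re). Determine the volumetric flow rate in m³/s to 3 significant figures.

Q ≈ 3.33×10^-5 m³/s

For laminar flow, f = 64/Re with Re = ρVD/μ, so Darcy-Weisbach reduces to ΔP = 32μLV/D². Solving for V: V = ΔP·D²/(32μL) = 18.1·(0.0323)²/(32·0.00137·10.6) = 0.04064 m/s.
Check: Re = ρVD/μ = 790·0.04064·0.0323/0.00137 = 756.9 < 2300, so the laminar assumption holds.
Q = V·A = 0.04064·(π/4·0.0323²) = 3.33e-05 m³/s = 3.33×10^-5 m³/s.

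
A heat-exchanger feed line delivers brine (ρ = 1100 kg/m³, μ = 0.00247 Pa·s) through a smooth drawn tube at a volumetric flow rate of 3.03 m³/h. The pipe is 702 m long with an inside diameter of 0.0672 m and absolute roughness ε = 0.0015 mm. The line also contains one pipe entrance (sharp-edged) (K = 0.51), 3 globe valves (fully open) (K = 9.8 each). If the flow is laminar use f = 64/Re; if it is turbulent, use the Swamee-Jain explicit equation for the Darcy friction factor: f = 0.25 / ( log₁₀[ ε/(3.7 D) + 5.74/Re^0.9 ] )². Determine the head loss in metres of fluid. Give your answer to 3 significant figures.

h_f ≈ 1.11 m

Q = 3.03 m³/h = 3.03/3600 = 0.0008417 m³/s.
Cross-sectional area A = πD²/4 = π(0.0672)²/4 = 0.003547 m²; mean velocity V = Q/A = 0.0008417/0.003547 = 0.2373 m/s.
Reynolds number Re = ρVD/μ = 1100 · 0.2373 · 0.0672 / 0.00247 = 7102.
Re > 4000 → turbulent. Relative roughness ε/D = 1.5e-06/0.0672 = 2.23e-05. Swamee-Jain: f = 0.25/(log₁₀[2.23e-05/3.7 + 5.74/7102^0.9])² = 0.25/(log₁₀[6.03e-06 + 0.00196])² = 0.25/(-2.706)² = 0.03414.
Total minor-loss coefficient ΣK = 1·0.51 + 3·9.8 = 29.9.
ΔP = [f·L/D + ΣK]·(ρV²/2) = [0.03414·702/0.0672 + 29.9]·(1100·0.2373²/2) = [356.7 + 29.9]·30.97 = 1.197e+04 Pa.
Head loss h_f = ΔP/(ρg) = 1.197e+04/(1100·9.81) = 1.11 m.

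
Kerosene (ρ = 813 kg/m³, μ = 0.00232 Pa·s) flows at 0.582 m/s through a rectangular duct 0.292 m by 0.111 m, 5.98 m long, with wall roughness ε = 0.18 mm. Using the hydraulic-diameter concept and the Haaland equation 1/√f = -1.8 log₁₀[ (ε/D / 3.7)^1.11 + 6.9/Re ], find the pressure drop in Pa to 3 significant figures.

Hydraulic diameter D_h = 4A/P = 4·(0.292·0.111)/(2·(0.292+0.111)) = 0.1296/0.806 = 0.1609 m.
Re = ρVD_h/μ = 813·0.582·0.1609/0.00232 = 3.281e+04.
ε/D_h = 0.00018/0.1609 = 0.00112; Haaland gives 1/√f = -1.8 log₁₀[0.000124+0.00021] = 6.256, so f = 0.02555.
ΔP = f(L/D_h)(ρV²/2) = 0.02555·5.98/0.1609·137.7 = 130.8 Pa.

ΔP ≈ 131 Pa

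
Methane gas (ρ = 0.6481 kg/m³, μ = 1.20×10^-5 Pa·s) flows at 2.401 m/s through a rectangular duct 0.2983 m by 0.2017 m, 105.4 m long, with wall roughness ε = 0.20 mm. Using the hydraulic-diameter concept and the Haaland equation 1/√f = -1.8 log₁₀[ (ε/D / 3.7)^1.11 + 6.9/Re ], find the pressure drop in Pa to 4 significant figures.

Hydraulic diameter D_h = 4A/P = 4·(0.2983·0.2017)/(2·(0.2983+0.2017)) = 0.2407/1 = 0.2407 m.
Re = ρVD_h/μ = 0.6481·2.401·0.2407/1.2e-05 = 3.121e+04.
ε/D_h = 0.0002/0.2407 = 0.000831; Haaland gives 1/√f = -1.8 log₁₀[8.91e-05+0.000221] = 6.315, so f = 0.02508.
ΔP = f(L/D_h)(ρV²/2) = 0.02508·105.4/0.2407·1.868 = 20.52 Pa.

ΔP ≈ 20.52 Pa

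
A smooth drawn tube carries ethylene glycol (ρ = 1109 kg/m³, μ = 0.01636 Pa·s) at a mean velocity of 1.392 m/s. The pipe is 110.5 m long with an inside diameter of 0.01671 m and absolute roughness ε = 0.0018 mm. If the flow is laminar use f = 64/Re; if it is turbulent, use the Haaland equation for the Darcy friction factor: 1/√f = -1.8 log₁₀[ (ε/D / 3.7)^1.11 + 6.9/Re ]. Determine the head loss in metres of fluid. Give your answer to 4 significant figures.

Reynolds number Re = ρVD/μ = 1109 · 1.392 · 0.01671 / 0.0164 = 1577.
Re < 2300 → laminar flow, so f = 64/Re = 64/1577 = 0.04059 (the turbulent correlation is not needed).
Darcy-Weisbach: ΔP = f(L/D)(ρV²/2) = 0.04059·(110.5/0.01671)·(1109·1.392²/2) = 0.04059·6613·1074 = 2.884e+05 Pa.
Head loss h_f = ΔP/(ρg) = 2.884e+05/(1109·9.81) = 26.51 m.

h_f ≈ 26.51 m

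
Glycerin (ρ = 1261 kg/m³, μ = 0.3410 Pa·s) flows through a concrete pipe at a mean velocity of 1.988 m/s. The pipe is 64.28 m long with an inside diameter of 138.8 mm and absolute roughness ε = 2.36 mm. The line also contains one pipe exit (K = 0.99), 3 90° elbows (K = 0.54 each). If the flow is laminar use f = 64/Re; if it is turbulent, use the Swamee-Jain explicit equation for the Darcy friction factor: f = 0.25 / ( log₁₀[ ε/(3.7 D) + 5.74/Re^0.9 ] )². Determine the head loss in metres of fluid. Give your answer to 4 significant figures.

h_f ≈ 6.377 m

Reynolds number Re = ρVD/μ = 1261 · 1.988 · 0.1388 / 0.341 = 1020.
Re < 2300 → laminar flow, so f = 64/Re = 64/1020 = 0.06272 (the turbulent correlation is not needed).
Total minor-loss coefficient ΣK = 1·0.99 + 3·0.54 = 2.61.
ΔP = [f·L/D + ΣK]·(ρV²/2) = [0.06272·64.28/0.1388 + 2.61]·(1261·1.988²/2) = [29.05 + 2.61]·2492 = 7.888e+04 Pa.
Head loss h_f = ΔP/(ρg) = 7.888e+04/(1261·9.81) = 6.377 m.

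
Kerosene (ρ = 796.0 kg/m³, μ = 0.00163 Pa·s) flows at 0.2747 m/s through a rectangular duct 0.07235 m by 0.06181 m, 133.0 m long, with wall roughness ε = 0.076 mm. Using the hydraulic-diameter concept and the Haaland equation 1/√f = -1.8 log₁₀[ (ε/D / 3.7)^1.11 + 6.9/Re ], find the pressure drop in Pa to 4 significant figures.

Hydraulic diameter D_h = 4A/P = 4·(0.07235·0.06181)/(2·(0.07235+0.06181)) = 0.01789/0.2683 = 0.06667 m.
Re = ρVD_h/μ = 796·0.2747·0.06667/0.00163 = 8943.
ε/D_h = 7.6e-05/0.06667 = 0.00114; Haaland gives 1/√f = -1.8 log₁₀[0.000127+0.000772] = 5.484, so f = 0.03325.
ΔP = f(L/D_h)(ρV²/2) = 0.03325·133/0.06667·30.03 = 1992 Pa.

ΔP ≈ 1992 Pa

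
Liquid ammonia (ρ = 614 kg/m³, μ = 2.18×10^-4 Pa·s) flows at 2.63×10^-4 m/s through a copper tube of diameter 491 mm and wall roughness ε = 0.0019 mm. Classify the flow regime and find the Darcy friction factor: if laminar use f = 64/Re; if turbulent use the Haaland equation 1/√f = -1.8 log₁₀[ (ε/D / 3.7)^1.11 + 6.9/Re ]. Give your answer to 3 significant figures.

Re = ρVD/μ = 614·0.000263·0.491/0.000218 = 363.7.
Re < 2300 → laminar, so f = 64/Re = 0.176 (roughness is irrelevant in laminar flow).

f ≈ 0.176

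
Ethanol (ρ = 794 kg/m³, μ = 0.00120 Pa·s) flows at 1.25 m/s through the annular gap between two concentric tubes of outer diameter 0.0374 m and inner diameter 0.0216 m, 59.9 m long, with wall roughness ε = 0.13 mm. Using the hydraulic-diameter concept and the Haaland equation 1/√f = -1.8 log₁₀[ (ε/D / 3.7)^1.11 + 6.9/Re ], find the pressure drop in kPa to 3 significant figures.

Hydraulic diameter D_h = 4A/P = D_o - D_i = 0.0374 - 0.0216 = 0.0158 m.
Re = ρVD_h/μ = 794·1.25·0.0158/0.0012 = 1.307e+04.
ε/D_h = 0.00013/0.0158 = 0.00823; Haaland gives 1/√f = -1.8 log₁₀[0.00114+0.000528] = 5.002, so f = 0.03997.
ΔP = f(L/D_h)(ρV²/2) = 0.03997·59.9/0.0158·620.3 = 9.399e+04 Pa.
ΔP = 94.0 kPa.

ΔP ≈ 94.0 kPa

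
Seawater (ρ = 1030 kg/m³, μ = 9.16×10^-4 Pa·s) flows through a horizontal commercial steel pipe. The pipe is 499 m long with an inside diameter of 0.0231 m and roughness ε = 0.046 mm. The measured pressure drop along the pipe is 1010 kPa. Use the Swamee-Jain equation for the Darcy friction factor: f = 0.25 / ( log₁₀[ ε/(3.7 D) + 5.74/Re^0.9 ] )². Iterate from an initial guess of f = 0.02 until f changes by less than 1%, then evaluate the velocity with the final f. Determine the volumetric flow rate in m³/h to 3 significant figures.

Q ≈ 2.77 m³/h

Rearranging Darcy-Weisbach: V = √(2·ΔP·D/(f·L·ρ)). With ε/D = 4.6e-05/0.0231 = 0.00199, iterate starting from f = 0.02:
  f = 0.02 → V = √(2·1.01e+06·0.0231/(0.02·499·1030)) = 2.131 m/s; Re = ρVD/μ = 5.534e+04; f → 0.02649
  f = 0.02649 → V = 1.851 m/s; Re = 4.808e+04; f → 0.02686
  f = 0.02686 → V = 1.839 m/s; Re = 4.776e+04; f → 0.02687
Converged (Δf/f < 1%). With the final f = 0.02687: V = √(2·1.01e+06·0.0231/(0.02687·499·1030)) = 1.838 m/s.
Q = V·A = 1.838·(π/4·0.0231²) = 0.0007703 m³/s = 2.77 m³/h.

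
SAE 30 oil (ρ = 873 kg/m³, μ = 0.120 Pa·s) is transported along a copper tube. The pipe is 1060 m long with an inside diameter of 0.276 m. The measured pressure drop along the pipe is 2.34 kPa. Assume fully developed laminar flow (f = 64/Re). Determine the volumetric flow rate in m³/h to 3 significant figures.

Q ≈ 9.43 m³/h

For laminar flow, f = 64/Re with Re = ρVD/μ, so Darcy-Weisbach reduces to ΔP = 32μLV/D². Solving for V: V = ΔP·D²/(32μL) = 2340·(0.276)²/(32·0.12·1060) = 0.04379 m/s.
Check: Re = ρVD/μ = 873·0.04379·0.276/0.12 = 87.93 < 2300, so the laminar assumption holds.
Q = V·A = 0.04379·(π/4·0.276²) = 0.00262 m³/s = 9.43 m³/h.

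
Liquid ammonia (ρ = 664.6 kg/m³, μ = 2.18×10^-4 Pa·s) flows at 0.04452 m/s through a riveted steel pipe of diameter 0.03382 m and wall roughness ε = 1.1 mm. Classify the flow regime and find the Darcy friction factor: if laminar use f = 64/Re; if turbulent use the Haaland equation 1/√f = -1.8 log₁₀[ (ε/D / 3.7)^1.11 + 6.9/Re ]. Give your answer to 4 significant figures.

Re = ρVD/μ = 664.6·0.04452·0.03382/0.000218 = 4590.
Re > 4000 → turbulent. ε/D = 0.0011/0.03382 = 0.0325; Haaland: 1/√f = -1.8 log₁₀[0.00522 + 0.0015] = 3.91, so f = 0.06541.

f ≈ 0.06541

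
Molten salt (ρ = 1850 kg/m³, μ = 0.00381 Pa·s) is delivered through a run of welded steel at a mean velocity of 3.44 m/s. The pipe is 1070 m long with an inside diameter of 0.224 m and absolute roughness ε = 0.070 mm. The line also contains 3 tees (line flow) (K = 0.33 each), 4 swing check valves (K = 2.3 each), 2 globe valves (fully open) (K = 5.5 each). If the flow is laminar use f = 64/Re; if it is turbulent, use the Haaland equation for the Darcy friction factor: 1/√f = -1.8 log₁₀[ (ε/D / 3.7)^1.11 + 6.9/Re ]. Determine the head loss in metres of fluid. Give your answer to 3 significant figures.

Reynolds number Re = ρVD/μ = 1850 · 3.44 · 0.224 / 0.00381 = 3.742e+05.
Re > 4000 → turbulent. Relative roughness ε/D = 7e-05/0.224 = 0.000313. Haaland: 1/√f = -1.8 log₁₀[(0.000313/3.7)^1.11 + 6.9/3.742e+05] = -1.8 log₁₀[3.01e-05 + 1.84e-05] = 7.765, so f = 0.01659.
Total minor-loss coefficient ΣK = 3·0.33 + 4·2.3 + 2·5.5 = 21.2.
ΔP = [f·L/D + ΣK]·(ρV²/2) = [0.01659·1070/0.224 + 21.2]·(1850·3.44²/2) = [79.22 + 21.2]·1.095e+04 = 1.099e+06 Pa.
Head loss h_f = ΔP/(ρg) = 1.099e+06/(1850·9.81) = 60.6 m.

h_f ≈ 60.6 m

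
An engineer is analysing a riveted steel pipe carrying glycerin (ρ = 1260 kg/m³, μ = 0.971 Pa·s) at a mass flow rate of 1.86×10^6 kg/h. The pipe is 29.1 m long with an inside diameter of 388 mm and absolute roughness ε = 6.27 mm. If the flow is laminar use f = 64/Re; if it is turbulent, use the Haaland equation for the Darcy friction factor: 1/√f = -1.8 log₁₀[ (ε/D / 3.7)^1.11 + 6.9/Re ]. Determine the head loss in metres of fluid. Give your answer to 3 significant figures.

h_f ≈ 1.69 m

ṁ = 1.86×10^6 kg/h = 1.86×10^6/3600 = 516.7 kg/s.
A = πD²/4 = π(0.388)²/4 = 0.1182 m²; mean velocity V = ṁ/(ρA) = 516.7/(1260 · 0.1182) = 3.468 m/s.
Reynolds number Re = ρVD/μ = 1260 · 3.468 · 0.388 / 0.971 = 1746.
Re < 2300 → laminar flow, so f = 64/Re = 64/1746 = 0.03665 (the turbulent correlation is not needed).
Darcy-Weisbach: ΔP = f(L/D)(ρV²/2) = 0.03665·(29.1/0.388)·(1260·3.468²/2) = 0.03665·75·7577 = 2.083e+04 Pa.
Head loss h_f = ΔP/(ρg) = 2.083e+04/(1260·9.81) = 1.69 m.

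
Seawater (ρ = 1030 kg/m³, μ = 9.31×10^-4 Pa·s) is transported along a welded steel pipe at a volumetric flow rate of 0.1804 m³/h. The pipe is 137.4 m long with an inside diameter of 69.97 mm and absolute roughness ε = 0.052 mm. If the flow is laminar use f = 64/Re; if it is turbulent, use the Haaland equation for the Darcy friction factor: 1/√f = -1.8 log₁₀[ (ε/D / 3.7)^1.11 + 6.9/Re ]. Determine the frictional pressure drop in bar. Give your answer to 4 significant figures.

ΔP ≈ 1.090×10^-4 bar

Q = 0.1804 m³/h = 0.1804/3600 = 5.011e-05 m³/s.
Cross-sectional area A = πD²/4 = π(0.06997)²/4 = 0.003845 m²; mean velocity V = Q/A = 5.011e-05/0.003845 = 0.01303 m/s.
Reynolds number Re = ρVD/μ = 1030 · 0.01303 · 0.06997 / 0.000931 = 1009.
Re < 2300 → laminar flow, so f = 64/Re = 64/1009 = 0.06344 (the turbulent correlation is not needed).
Darcy-Weisbach: ΔP = f(L/D)(ρV²/2) = 0.06344·(137.4/0.06997)·(1030·0.01303²/2) = 0.06344·1964·0.08747 = 10.9 Pa.
ΔP = 10.9 Pa = 1.090×10^-4 bar.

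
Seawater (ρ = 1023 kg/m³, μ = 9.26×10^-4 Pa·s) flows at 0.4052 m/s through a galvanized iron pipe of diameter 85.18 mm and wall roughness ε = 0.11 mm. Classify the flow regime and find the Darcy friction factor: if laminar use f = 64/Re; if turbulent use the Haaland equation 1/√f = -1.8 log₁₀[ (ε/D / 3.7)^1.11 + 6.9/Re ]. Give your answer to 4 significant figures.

Re = ρVD/μ = 1023·0.4052·0.08518/0.000926 = 3.813e+04.
Re > 4000 → turbulent. ε/D = 0.00011/0.08518 = 0.00129; Haaland: 1/√f = -1.8 log₁₀[0.000145 + 0.000181] = 6.275, so f = 0.02539.

f ≈ 0.02539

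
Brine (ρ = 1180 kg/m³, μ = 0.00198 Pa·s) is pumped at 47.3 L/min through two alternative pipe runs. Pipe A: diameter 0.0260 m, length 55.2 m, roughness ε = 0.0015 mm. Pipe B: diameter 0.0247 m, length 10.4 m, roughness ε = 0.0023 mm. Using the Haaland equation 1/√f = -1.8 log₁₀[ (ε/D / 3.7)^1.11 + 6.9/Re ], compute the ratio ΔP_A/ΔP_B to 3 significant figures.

Pipe A: V = Q/A = 0.0007883/0.0005309 = 1.485 m/s; Re = 2.301e+04; ε/D = 5.77e-05; Haaland → f = 0.02496; ΔP_A = f(L/D)(ρV²/2) = 6.893e+04 Pa.
Pipe B: V = Q/A = 0.0007883/0.0004792 = 1.645 m/s; Re = 2.422e+04; ε/D = 9.31e-05; Haaland → f = 0.02472; ΔP_B = f(L/D)(ρV²/2) = 1.662e+04 Pa.
ΔP_A/ΔP_B = 6.893e+04/1.662e+04 = 4.15.

ΔP_A/ΔP_B ≈ 4.15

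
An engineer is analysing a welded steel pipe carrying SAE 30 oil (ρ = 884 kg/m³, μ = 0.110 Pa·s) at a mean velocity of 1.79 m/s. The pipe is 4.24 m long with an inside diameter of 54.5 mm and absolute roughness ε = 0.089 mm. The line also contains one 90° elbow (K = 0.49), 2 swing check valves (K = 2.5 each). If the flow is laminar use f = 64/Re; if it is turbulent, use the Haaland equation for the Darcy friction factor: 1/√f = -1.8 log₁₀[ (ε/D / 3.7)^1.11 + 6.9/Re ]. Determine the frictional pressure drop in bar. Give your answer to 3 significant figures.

Reynolds number Re = ρVD/μ = 884 · 1.79 · 0.0545 / 0.11 = 784.
Re < 2300 → laminar flow, so f = 64/Re = 64/784 = 0.08163 (the turbulent correlation is not needed).
Total minor-loss coefficient ΣK = 1·0.49 + 2·2.5 = 5.49.
ΔP = [f·L/D + ΣK]·(ρV²/2) = [0.08163·4.24/0.0545 + 5.49]·(884·1.79²/2) = [6.351 + 5.49]·1416 = 1.677e+04 Pa.
ΔP = 1.677e+04 Pa = 0.168 bar.

ΔP ≈ 0.168 bar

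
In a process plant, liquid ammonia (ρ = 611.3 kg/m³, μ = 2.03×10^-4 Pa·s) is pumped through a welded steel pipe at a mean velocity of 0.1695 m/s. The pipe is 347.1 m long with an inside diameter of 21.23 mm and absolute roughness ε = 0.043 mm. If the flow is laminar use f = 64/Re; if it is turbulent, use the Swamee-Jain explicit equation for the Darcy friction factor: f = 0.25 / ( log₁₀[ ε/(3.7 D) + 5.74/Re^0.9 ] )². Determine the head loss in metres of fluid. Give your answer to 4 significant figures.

Reynolds number Re = ρVD/μ = 611.3 · 0.1695 · 0.02123 / 0.000203 = 1.084e+04.
Re > 4000 → turbulent. Relative roughness ε/D = 4.3e-05/0.02123 = 0.00203. Swamee-Jain: f = 0.25/(log₁₀[0.00203/3.7 + 5.74/1.084e+04^0.9])² = 0.25/(log₁₀[0.000547 + 0.00134])² = 0.25/(-2.724)² = 0.0337.
Darcy-Weisbach: ΔP = f(L/D)(ρV²/2) = 0.0337·(347.1/0.02123)·(611.3·0.1695²/2) = 0.0337·1.635e+04·8.781 = 4838 Pa.
Head loss h_f = ΔP/(ρg) = 4838/(611.3·9.81) = 0.8067 m.

h_f ≈ 0.8067 m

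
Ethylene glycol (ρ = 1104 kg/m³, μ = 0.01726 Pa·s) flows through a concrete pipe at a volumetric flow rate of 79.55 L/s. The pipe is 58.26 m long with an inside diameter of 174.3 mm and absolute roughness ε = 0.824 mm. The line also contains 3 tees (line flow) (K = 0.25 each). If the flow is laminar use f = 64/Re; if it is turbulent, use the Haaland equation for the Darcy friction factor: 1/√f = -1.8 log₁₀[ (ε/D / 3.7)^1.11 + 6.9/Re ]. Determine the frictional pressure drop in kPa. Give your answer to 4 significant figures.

ΔP ≈ 70.59 kPa

Q = 79.55 L/s = 79.55/1000 = 0.07955 m³/s.
Cross-sectional area A = πD²/4 = π(0.1743)²/4 = 0.02386 m²; mean velocity V = Q/A = 0.07955/0.02386 = 3.334 m/s.
Reynolds number Re = ρVD/μ = 1104 · 3.334 · 0.1743 / 0.0173 = 3.717e+04.
Re > 4000 → turbulent. Relative roughness ε/D = 0.000824/0.1743 = 0.00473. Haaland: 1/√f = -1.8 log₁₀[(0.00473/3.7)^1.11 + 6.9/3.717e+04] = -1.8 log₁₀[0.000614 + 0.000186] = 5.575, so f = 0.03218.
Total minor-loss coefficient ΣK = 3·0.25 = 0.75.
ΔP = [f·L/D + ΣK]·(ρV²/2) = [0.03218·58.26/0.1743 + 0.75]·(1104·3.334²/2) = [10.75 + 0.75]·6136 = 7.059e+04 Pa.
ΔP = 7.059e+04 Pa = 70.59 kPa.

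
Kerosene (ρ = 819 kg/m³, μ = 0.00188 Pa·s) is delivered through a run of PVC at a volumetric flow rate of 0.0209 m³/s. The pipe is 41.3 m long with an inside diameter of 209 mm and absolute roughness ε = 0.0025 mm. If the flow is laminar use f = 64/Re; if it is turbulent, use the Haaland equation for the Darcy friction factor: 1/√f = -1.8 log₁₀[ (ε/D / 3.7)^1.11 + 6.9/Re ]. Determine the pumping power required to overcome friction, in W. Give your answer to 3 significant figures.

Cross-sectional area A = πD²/4 = π(0.209)²/4 = 0.03431 m²; mean velocity V = Q/A = 0.0209/0.03431 = 0.6092 m/s.
Reynolds number Re = ρVD/μ = 819 · 0.6092 · 0.209 / 0.00188 = 5.547e+04.
Re > 4000 → turbulent. Relative roughness ε/D = 2.5e-06/0.209 = 1.2e-05. Haaland: 1/√f = -1.8 log₁₀[(1.2e-05/3.7)^1.11 + 6.9/5.547e+04] = -1.8 log₁₀[8.05e-07 + 0.000124] = 7.024, so f = 0.02027.
Darcy-Weisbach: ΔP = f(L/D)(ρV²/2) = 0.02027·(41.3/0.209)·(819·0.6092²/2) = 0.02027·197.6·152 = 608.7 Pa.
Pumping power P = QΔP = 0.0209·608.7 = 12.72 W = 12.7 W.

P ≈ 12.7 W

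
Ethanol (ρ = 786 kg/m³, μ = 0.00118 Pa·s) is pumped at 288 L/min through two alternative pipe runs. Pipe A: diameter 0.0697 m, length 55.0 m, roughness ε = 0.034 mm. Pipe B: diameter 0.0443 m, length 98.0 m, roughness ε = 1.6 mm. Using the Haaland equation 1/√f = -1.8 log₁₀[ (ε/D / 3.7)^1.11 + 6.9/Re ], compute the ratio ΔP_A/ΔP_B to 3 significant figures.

ΔP_A/ΔP_B ≈ 0.0202

Pipe A: V = Q/A = 0.0048/0.003816 = 1.258 m/s; Re = 5.841e+04; ε/D = 0.000488; Haaland → f = 0.02165; ΔP_A = f(L/D)(ρV²/2) = 1.062e+04 Pa.
Pipe B: V = Q/A = 0.0048/0.001541 = 3.114 m/s; Re = 9.189e+04; ε/D = 0.0361; Haaland → f = 0.06228; ΔP_B = f(L/D)(ρV²/2) = 5.251e+05 Pa.
ΔP_A/ΔP_B = 1.062e+04/5.251e+05 = 0.0202.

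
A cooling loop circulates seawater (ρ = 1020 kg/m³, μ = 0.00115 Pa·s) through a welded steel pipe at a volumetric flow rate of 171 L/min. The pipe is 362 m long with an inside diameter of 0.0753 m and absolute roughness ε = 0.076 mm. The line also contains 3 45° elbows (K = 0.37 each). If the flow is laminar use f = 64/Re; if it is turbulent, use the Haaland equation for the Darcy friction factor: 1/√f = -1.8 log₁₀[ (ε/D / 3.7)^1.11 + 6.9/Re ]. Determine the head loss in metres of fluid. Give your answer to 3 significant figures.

Q = 171 L/min = 171/60000 = 0.00285 m³/s.
Cross-sectional area A = πD²/4 = π(0.0753)²/4 = 0.004453 m²; mean velocity V = Q/A = 0.00285/0.004453 = 0.64 m/s.
Reynolds number Re = ρVD/μ = 1020 · 0.64 · 0.0753 / 0.00115 = 4.274e+04.
Re > 4000 → turbulent. Relative roughness ε/D = 7.6e-05/0.0753 = 0.00101. Haaland: 1/√f = -1.8 log₁₀[(0.00101/3.7)^1.11 + 6.9/4.274e+04] = -1.8 log₁₀[0.000111 + 0.000161] = 6.418, so f = 0.02428.
Total minor-loss coefficient ΣK = 3·0.37 = 1.11.
ΔP = [f·L/D + ΣK]·(ρV²/2) = [0.02428·362/0.0753 + 1.11]·(1020·0.64²/2) = [116.7 + 1.11]·208.9 = 2.461e+04 Pa.
Head loss h_f = ΔP/(ρg) = 2.461e+04/(1020·9.81) = 2.46 m.

h_f ≈ 2.46 m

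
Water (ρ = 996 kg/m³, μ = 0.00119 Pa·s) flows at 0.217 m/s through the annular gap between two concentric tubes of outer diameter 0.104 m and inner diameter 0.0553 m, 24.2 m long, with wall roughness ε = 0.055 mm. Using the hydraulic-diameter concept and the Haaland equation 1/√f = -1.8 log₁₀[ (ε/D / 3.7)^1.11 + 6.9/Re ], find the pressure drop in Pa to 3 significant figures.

Hydraulic diameter D_h = 4A/P = D_o - D_i = 0.104 - 0.0553 = 0.0487 m.
Re = ρVD_h/μ = 996·0.217·0.0487/0.00119 = 8845.
ε/D_h = 5.5e-05/0.0487 = 0.00113; Haaland gives 1/√f = -1.8 log₁₀[0.000125+0.00078] = 5.478, so f = 0.03333.
ΔP = f(L/D_h)(ρV²/2) = 0.03333·24.2/0.0487·23.45 = 388.4 Pa.

ΔP ≈ 388 Pa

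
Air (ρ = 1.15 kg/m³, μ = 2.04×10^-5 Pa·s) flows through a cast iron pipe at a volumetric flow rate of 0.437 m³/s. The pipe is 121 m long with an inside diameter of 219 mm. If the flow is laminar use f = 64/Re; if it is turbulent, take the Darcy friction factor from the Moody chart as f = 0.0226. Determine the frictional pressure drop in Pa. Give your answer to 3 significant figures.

Cross-sectional area A = πD²/4 = π(0.219)²/4 = 0.03767 m²; mean velocity V = Q/A = 0.437/0.03767 = 11.6 m/s.
Reynolds number Re = ρVD/μ = 1.15 · 11.6 · 0.219 / 2.04e-05 = 1.432e+05.
Re > 4000 → turbulent; use the Moody-chart value f = 0.0226.
Darcy-Weisbach: ΔP = f(L/D)(ρV²/2) = 0.0226·(121/0.219)·(1.15·11.6²/2) = 0.0226·552.5·77.39 = 966.3 Pa.

ΔP ≈ 966 Pa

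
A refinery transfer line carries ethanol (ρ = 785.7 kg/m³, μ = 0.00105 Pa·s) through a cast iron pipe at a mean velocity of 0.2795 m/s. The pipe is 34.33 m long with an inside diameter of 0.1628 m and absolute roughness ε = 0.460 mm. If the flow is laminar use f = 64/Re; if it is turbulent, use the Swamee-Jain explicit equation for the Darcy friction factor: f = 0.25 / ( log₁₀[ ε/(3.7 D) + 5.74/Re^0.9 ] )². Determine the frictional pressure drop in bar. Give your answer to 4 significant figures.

ΔP ≈ 0.001916 bar

Reynolds number Re = ρVD/μ = 785.7 · 0.2795 · 0.1628 / 0.00105 = 3.405e+04.
Re > 4000 → turbulent. Relative roughness ε/D = 0.00046/0.1628 = 0.00283. Swamee-Jain: f = 0.25/(log₁₀[0.00283/3.7 + 5.74/3.405e+04^0.9])² = 0.25/(log₁₀[0.000764 + 0.000479])² = 0.25/(-2.906)² = 0.02961.
Darcy-Weisbach: ΔP = f(L/D)(ρV²/2) = 0.02961·(34.33/0.1628)·(785.7·0.2795²/2) = 0.02961·210.9·30.69 = 191.6 Pa.
ΔP = 191.6 Pa = 0.001916 bar.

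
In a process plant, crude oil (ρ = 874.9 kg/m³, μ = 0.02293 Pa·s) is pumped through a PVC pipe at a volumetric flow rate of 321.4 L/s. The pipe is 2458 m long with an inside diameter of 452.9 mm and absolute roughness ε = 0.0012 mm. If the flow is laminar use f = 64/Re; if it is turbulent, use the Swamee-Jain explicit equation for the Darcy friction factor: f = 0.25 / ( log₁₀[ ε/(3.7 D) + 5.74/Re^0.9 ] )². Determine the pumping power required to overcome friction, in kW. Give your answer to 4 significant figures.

Q = 321.4 L/s = 321.4/1000 = 0.3214 m³/s.
Cross-sectional area A = πD²/4 = π(0.4529)²/4 = 0.1611 m²; mean velocity V = Q/A = 0.3214/0.1611 = 1.995 m/s.
Reynolds number Re = ρVD/μ = 874.9 · 1.995 · 0.4529 / 0.0229 = 3.448e+04.
Re > 4000 → turbulent. Relative roughness ε/D = 1.2e-06/0.4529 = 2.65e-06. Swamee-Jain: f = 0.25/(log₁₀[2.65e-06/3.7 + 5.74/3.448e+04^0.9])² = 0.25/(log₁₀[7.16e-07 + 0.000473])² = 0.25/(-3.324)² = 0.02262.
Darcy-Weisbach: ΔP = f(L/D)(ρV²/2) = 0.02262·(2458/0.4529)·(874.9·1.995²/2) = 0.02262·5427·1741 = 2.138e+05 Pa.
Pumping power P = QΔP = 0.3214·2.138e+05 = 68711 W = 68.71 kW.

P ≈ 68.71 kW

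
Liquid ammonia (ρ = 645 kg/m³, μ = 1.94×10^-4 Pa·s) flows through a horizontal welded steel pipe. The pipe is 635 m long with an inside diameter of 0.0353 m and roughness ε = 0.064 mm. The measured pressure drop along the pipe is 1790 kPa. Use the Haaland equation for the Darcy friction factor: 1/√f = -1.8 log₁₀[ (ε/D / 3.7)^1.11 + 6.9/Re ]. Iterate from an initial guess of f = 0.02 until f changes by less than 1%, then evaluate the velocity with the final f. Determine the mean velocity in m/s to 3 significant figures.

Rearranging Darcy-Weisbach: V = √(2·ΔP·D/(f·L·ρ)). With ε/D = 6.4e-05/0.0353 = 0.00181, iterate starting from f = 0.02:
  f = 0.02 → V = √(2·1.79e+06·0.0353/(0.02·635·645)) = 3.928 m/s; Re = ρVD/μ = 4.61e+05; f → 0.02324
  f = 0.02324 → V = 3.644 m/s; Re = 4.276e+05; f → 0.02327
Converged (Δf/f < 1%). With the final f = 0.02327: V = √(2·1.79e+06·0.0353/(0.02327·635·645)) = 3.641 m/s.

V ≈ 3.64 m/s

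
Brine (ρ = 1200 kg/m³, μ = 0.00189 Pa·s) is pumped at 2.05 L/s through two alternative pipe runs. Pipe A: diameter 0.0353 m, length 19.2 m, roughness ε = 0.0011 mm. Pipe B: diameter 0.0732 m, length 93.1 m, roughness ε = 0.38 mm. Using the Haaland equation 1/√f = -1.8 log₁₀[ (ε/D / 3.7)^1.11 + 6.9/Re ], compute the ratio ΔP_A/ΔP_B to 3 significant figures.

ΔP_A/ΔP_B ≈ 4.88

Pipe A: V = Q/A = 0.00205/0.0009787 = 2.095 m/s; Re = 4.695e+04; ε/D = 3.12e-05; Haaland → f = 0.02109; ΔP_A = f(L/D)(ρV²/2) = 3.019e+04 Pa.
Pipe B: V = Q/A = 0.00205/0.004208 = 0.4871 m/s; Re = 2.264e+04; ε/D = 0.00519; Haaland → f = 0.03415; ΔP_B = f(L/D)(ρV²/2) = 6185 Pa.
ΔP_A/ΔP_B = 3.019e+04/6185 = 4.88.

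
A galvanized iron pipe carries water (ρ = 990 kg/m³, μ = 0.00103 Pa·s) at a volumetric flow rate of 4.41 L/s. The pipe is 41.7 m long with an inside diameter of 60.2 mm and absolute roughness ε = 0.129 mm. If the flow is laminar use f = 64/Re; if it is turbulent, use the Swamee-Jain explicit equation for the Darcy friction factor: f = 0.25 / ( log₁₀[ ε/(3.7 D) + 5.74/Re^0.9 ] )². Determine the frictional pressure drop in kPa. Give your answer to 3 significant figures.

ΔP ≈ 21.3 kPa

Q = 4.41 L/s = 4.41/1000 = 0.00441 m³/s.
Cross-sectional area A = πD²/4 = π(0.0602)²/4 = 0.002846 m²; mean velocity V = Q/A = 0.00441/0.002846 = 1.549 m/s.
Reynolds number Re = ρVD/μ = 990 · 1.549 · 0.0602 / 0.00103 = 8.965e+04.
Re > 4000 → turbulent. Relative roughness ε/D = 0.000129/0.0602 = 0.00214. Swamee-Jain: f = 0.25/(log₁₀[0.00214/3.7 + 5.74/8.965e+04^0.9])² = 0.25/(log₁₀[0.000579 + 0.0002])² = 0.25/(-3.108)² = 0.02588.
Darcy-Weisbach: ΔP = f(L/D)(ρV²/2) = 0.02588·(41.7/0.0602)·(990·1.549²/2) = 0.02588·692.7·1188 = 2.13e+04 Pa.
ΔP = 2.13e+04 Pa = 21.3 kPa.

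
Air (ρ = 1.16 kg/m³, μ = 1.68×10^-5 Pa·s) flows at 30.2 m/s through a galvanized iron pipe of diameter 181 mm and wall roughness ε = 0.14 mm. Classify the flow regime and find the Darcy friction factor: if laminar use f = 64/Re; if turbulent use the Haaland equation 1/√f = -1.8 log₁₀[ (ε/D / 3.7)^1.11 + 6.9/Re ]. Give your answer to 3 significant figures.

Re = ρVD/μ = 1.16·30.2·0.181/1.68e-05 = 3.774e+05.
Re > 4000 → turbulent. ε/D = 0.00014/0.181 = 0.000773; Haaland: 1/√f = -1.8 log₁₀[8.23e-05 + 1.83e-05] = 7.195, so f = 0.01932.

f ≈ 0.0193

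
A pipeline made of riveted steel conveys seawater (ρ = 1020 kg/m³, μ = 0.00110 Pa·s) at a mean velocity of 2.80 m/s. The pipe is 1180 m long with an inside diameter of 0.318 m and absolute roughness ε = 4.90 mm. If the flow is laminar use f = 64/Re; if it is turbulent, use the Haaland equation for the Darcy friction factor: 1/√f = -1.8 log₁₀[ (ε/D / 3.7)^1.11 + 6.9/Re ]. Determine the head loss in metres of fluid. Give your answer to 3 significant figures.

Reynolds number Re = ρVD/μ = 1020 · 2.8 · 0.318 / 0.0011 = 8.256e+05.
Re > 4000 → turbulent. Relative roughness ε/D = 0.0049/0.318 = 0.0154. Haaland: 1/√f = -1.8 log₁₀[(0.0154/3.7)^1.11 + 6.9/8.256e+05] = -1.8 log₁₀[0.00228 + 8.36e-06] = 4.753, so f = 0.04426.
Darcy-Weisbach: ΔP = f(L/D)(ρV²/2) = 0.04426·(1180/0.318)·(1020·2.8²/2) = 0.04426·3711·3998 = 6.567e+05 Pa.
Head loss h_f = ΔP/(ρg) = 6.567e+05/(1020·9.81) = 65.6 m.

h_f ≈ 65.6 m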